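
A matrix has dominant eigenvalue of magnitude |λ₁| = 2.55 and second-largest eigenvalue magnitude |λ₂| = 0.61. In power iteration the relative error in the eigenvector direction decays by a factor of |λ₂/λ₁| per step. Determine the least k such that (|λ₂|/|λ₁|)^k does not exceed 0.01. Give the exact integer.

|λ₂/λ₁| = 0.61/2.55 = 0.23922
Need k ≥ ln(0.01) / ln(0.23922) = -4.6052 / -1.4304 ≈ 3.220
Smallest integer k satisfying the bound: 4

4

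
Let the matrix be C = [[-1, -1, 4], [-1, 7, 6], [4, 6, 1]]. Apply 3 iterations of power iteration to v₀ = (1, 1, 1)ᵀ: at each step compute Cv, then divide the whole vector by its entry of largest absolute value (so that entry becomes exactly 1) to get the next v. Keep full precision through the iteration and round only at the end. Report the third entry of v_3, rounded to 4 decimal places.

0.7081

Cv0 = (2.00000, 12.00000, 11.00000); divide by 12.00000 → v1 = (0.16667, 1.00000, 0.91667)
Cv1 = (2.50000, 12.33333, 7.58333); divide by 12.33333 → v2 = (0.20270, 1.00000, 0.61486)
Cv2 = (1.25676, 10.48649, 7.42568); divide by 10.48649 → v3 = (0.11985, 1.00000, 0.70812)
Requested entry of v3: 1099/1552 = 0.7081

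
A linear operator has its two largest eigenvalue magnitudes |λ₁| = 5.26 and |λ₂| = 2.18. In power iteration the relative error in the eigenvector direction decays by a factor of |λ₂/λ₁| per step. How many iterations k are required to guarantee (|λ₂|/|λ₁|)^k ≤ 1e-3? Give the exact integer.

8

|λ₂/λ₁| = 2.18/5.26 = 0.41445
Need k ≥ ln(1e-3) / ln(0.41445) = -6.9078 / -0.8808 ≈ 7.843
Smallest integer k satisfying the bound: 8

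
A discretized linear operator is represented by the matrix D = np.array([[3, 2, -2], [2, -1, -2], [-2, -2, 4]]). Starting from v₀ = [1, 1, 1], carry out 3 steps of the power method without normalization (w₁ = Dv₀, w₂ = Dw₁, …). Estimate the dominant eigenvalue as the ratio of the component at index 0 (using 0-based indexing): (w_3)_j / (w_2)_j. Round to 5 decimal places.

w1 = Dv₀ = (3, -1, 0)
w2 = Dw1 = (7, 7, -4)
w3 = Dw2 = (43, 15, -44)
Ratio at component: 43 / 7 = 6.14286

λ ≈ 6.14286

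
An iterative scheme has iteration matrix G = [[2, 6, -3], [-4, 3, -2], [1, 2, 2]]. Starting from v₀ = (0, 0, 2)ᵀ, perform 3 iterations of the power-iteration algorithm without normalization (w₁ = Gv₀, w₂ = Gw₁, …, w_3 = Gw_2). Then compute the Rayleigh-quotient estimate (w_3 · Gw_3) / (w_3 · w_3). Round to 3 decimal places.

2.339

w1 = Gv₀ = (-6, -4, 4)
w2 = Gw1 = (-48, 4, -6)
w3 = Gw2 = (-54, 216, -52)
Gw3 = (1344, 968, 274)
w3·Gw3 = (-54)·1344 + 216·968 + (-52)·274 = 122264; w3·w3 = (-54)·(-54) + 216·216 + (-52)·(-52) = 52276
λ ≈ 122264/52276 = 2.339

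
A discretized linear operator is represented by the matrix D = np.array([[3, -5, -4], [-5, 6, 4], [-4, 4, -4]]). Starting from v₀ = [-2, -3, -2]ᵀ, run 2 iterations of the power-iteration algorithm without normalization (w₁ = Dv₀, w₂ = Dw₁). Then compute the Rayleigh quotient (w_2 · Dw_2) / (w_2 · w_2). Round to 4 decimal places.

10.2107

w1 = Dv₀ = (3·(-2) + (-5)·(-3) + (-4)·(-2); (-5)·(-2) + 6·(-3) + 4·(-2); (-4)·(-2) + 4·(-3) + (-4)·(-2)) = (17, -16, 4)
w2 = Dw1 = (3·17 + (-5)·(-16) + (-4)·4; (-5)·17 + 6·(-16) + 4·4; (-4)·17 + 4·(-16) + (-4)·4) = (115, -165, -148)
Dw2 = (1762, -2157, -528)
w2·Dw2 = 115·1762 + (-165)·(-2157) + (-148)·(-528) = 636679; w2·w2 = 115·115 + (-165)·(-165) + (-148)·(-148) = 62354
λ ≈ 636679/62354 = 10.2107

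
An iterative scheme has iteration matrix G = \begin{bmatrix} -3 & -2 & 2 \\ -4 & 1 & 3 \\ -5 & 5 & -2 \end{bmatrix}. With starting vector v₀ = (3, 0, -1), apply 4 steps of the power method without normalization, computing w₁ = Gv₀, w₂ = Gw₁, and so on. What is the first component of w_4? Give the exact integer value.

23

w1 = Gv₀ = ((-3)·3 + (-2)·0 + 2·(-1); (-4)·3 + 1·0 + 3·(-1); (-5)·3 + 5·0 + (-2)·(-1)) = (-11, -15, -13)
w2 = Gw1 = ((-3)·(-11) + (-2)·(-15) + 2·(-13); (-4)·(-11) + 1·(-15) + 3·(-13); (-5)·(-11) + 5·(-15) + (-2)·(-13)) = (37, -10, 6)
w3 = Gw2 = (-79, -140, -247)
w4 = Gw3 = (23, -565, 189)
The requested component of w4 is 23.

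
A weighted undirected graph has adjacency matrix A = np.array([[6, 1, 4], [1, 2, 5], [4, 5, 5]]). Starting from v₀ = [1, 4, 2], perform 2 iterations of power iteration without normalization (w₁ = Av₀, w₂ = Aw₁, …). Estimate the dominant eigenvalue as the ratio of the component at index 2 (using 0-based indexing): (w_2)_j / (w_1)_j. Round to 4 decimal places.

w1 = Av₀ = (6·1 + 1·4 + 4·2; 1·1 + 2·4 + 5·2; 4·1 + 5·4 + 5·2) = (18, 19, 34)
w2 = Aw1 = (6·18 + 1·19 + 4·34; 1·18 + 2·19 + 5·34; 4·18 + 5·19 + 5·34) = (263, 226, 337)
Ratio at component: 337 / 34 = 9.9118

λ ≈ 9.9118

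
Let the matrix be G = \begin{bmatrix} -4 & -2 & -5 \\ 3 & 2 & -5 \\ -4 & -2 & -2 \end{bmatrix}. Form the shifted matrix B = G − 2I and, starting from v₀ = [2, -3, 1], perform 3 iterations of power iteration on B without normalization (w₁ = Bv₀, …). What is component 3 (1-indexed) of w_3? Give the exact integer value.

-634

B = G − 2I has rows (-6, -2, -5); (3, 0, -5); (-4, -2, -4)
w1 = Bv₀ = ((-6)·2 + (-2)·(-3) + (-5)·1; 3·2 + 0·(-3) + (-5)·1; (-4)·2 + (-2)·(-3) + (-4)·1) = (-11, 1, -6)
w2 = Bw1 = ((-6)·(-11) + (-2)·1 + (-5)·(-6); 3·(-11) + 0·1 + (-5)·(-6); (-4)·(-11) + (-2)·1 + (-4)·(-6)) = (94, -3, 66)
w3 = Bw2 = (-888, -48, -634)
Requested component of w3: -634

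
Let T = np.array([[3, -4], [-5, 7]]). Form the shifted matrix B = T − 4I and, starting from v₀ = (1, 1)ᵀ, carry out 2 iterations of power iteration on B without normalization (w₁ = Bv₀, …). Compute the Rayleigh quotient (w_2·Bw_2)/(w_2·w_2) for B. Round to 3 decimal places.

-2.470

B = T − 4I has rows (-1, -4); (-5, 3)
w1 = Bv₀ = (-5, -2)
w2 = Bw1 = (13, 19)
Bw2 = (-89, -8)
w2·Bw2 = -1309; w2·w2 = 530; μ ≈ -1309/530 = -2.470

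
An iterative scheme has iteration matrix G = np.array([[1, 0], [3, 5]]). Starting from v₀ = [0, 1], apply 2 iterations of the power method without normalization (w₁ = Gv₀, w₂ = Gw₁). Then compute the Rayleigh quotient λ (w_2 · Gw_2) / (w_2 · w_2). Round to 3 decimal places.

λ ≈ 5.000

w1 = Gv₀ = (1·0 + 0·1; 3·0 + 5·1) = (0, 5)
w2 = Gw1 = (1·0 + 0·5; 3·0 + 5·5) = (0, 25)
Gw2 = (0, 125)
w2·Gw2 = 0·0 + 25·125 = 3125; w2·w2 = 0·0 + 25·25 = 625
λ ≈ 3125/625 = 5.000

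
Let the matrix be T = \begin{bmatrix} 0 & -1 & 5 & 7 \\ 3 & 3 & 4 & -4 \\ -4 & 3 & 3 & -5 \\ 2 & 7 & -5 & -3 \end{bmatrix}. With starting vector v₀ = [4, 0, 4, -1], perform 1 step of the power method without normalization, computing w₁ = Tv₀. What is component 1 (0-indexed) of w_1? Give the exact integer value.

w1 = Tv₀ = (0·4 + (-1)·0 + 5·4 + 7·(-1); 3·4 + 3·0 + 4·4 + (-4)·(-1); (-4)·4 + 3·0 + 3·4 + (-5)·(-1); 2·4 + 7·0 + (-5)·4 + (-3)·(-1)) = (13, 32, 1, -9)
The requested component of w1 is 32.

32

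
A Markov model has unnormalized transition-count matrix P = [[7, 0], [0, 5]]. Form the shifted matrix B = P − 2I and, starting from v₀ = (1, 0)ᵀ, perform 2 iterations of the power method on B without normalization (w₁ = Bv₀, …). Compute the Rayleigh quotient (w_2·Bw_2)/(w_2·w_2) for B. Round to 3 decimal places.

5.000

B = P − 2I has rows (5, 0); (0, 3)
w1 = Bv₀ = (5·1 + 0·0; 0·1 + 3·0) = (5, 0)
w2 = Bw1 = (5·5 + 0·0; 0·5 + 3·0) = (25, 0)
Bw2 = (125, 0)
w2·Bw2 = 3125; w2·w2 = 625; μ ≈ 3125/625 = 5.000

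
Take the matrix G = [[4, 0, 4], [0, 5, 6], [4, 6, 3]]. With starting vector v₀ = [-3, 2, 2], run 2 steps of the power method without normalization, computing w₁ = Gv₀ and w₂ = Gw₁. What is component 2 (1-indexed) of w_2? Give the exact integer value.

146

w1 = Gv₀ = (-4, 22, 6)
w2 = Gw1 = (8, 146, 134)
The requested component of w2 is 146.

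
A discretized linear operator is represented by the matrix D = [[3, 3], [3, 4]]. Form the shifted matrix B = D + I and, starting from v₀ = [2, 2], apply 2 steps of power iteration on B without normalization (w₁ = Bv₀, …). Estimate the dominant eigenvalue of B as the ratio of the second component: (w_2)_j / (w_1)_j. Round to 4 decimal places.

B = D + I has rows (4, 3); (3, 5)
w1 = Bv₀ = (4·2 + 3·2; 3·2 + 5·2) = (14, 16)
w2 = Bw1 = (4·14 + 3·16; 3·14 + 5·16) = (104, 122)
Ratio: 122/16 = 7.6250

μ ≈ 7.6250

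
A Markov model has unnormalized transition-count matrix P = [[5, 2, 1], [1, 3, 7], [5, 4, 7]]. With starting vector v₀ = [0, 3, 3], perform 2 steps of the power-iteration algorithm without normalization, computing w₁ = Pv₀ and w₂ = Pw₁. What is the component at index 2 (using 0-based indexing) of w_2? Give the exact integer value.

396

w1 = Pv₀ = (5·0 + 2·3 + 1·3; 1·0 + 3·3 + 7·3; 5·0 + 4·3 + 7·3) = (9, 30, 33)
w2 = Pw1 = (5·9 + 2·30 + 1·33; 1·9 + 3·30 + 7·33; 5·9 + 4·30 + 7·33) = (138, 330, 396)
The requested component of w2 is 396.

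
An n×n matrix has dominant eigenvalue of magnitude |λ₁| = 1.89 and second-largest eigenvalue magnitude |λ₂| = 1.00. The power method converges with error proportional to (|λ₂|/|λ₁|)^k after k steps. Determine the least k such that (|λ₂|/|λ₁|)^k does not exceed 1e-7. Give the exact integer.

|λ₂/λ₁| = 1.00/1.89 = 0.52910
Need k ≥ ln(1e-7) / ln(0.52910) = -16.1181 / -0.6366 ≈ 25.320
Smallest integer k satisfying the bound: 26

26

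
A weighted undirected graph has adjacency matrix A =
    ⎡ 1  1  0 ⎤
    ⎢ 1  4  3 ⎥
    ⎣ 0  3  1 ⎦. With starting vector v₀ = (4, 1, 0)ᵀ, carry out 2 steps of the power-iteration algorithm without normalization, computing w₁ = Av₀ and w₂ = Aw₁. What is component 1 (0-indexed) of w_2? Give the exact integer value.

46

w1 = Av₀ = (1·4 + 1·1 + 0·0; 1·4 + 4·1 + 3·0; 0·4 + 3·1 + 1·0) = (5, 8, 3)
w2 = Aw1 = (1·5 + 1·8 + 0·3; 1·5 + 4·8 + 3·3; 0·5 + 3·8 + 1·3) = (13, 46, 27)
The requested component of w2 is 46.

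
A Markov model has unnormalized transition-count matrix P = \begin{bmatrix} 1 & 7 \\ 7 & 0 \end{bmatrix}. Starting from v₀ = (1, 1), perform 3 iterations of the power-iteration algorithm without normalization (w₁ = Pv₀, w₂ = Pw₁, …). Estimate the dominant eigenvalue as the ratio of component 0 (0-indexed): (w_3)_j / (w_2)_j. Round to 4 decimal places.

w1 = Pv₀ = (1·1 + 7·1; 7·1 + 0·1) = (8, 7)
w2 = Pw1 = (1·8 + 7·7; 7·8 + 0·7) = (57, 56)
w3 = Pw2 = (449, 399)
Ratio at component: 449 / 57 = 7.8772

7.8772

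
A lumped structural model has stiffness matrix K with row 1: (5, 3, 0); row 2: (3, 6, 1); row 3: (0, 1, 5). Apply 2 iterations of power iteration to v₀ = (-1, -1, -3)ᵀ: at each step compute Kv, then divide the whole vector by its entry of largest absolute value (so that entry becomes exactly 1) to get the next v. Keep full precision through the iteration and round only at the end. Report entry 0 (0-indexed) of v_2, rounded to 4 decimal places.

0.6786

Kv0 = (-8.00000, -12.00000, -16.00000); divide by -16.00000 → v1 = (0.50000, 0.75000, 1.00000)
Kv1 = (4.75000, 7.00000, 5.75000); divide by 7.00000 → v2 = (0.67857, 1.00000, 0.82143)
Requested entry of v2: -76/-112 = 0.6786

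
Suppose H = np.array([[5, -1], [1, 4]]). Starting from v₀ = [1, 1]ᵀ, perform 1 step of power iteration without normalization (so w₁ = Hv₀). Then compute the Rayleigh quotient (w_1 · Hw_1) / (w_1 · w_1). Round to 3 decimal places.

4.390

w1 = Hv₀ = (5·1 + (-1)·1; 1·1 + 4·1) = (4, 5)
Hw1 = (15, 24)
w1·Hw1 = 4·15 + 5·24 = 180; w1·w1 = 4·4 + 5·5 = 41
λ ≈ 180/41 = 4.390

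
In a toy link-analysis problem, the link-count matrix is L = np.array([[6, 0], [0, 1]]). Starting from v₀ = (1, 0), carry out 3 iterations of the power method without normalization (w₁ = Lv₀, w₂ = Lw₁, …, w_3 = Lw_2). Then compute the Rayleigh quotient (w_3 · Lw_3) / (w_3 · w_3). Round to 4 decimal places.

w1 = Lv₀ = (6, 0)
w2 = Lw1 = (36, 0)
w3 = Lw2 = (216, 0)
Lw3 = (1296, 0)
w3·Lw3 = 216·1296 + 0·0 = 279936; w3·w3 = 216·216 + 0·0 = 46656
λ ≈ 279936/46656 = 6.0000

λ ≈ 6.0000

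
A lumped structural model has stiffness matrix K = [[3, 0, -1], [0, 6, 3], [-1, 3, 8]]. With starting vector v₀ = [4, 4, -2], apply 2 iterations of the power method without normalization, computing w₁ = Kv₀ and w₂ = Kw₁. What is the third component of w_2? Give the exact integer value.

w1 = Kv₀ = (3·4 + 0·4 + (-1)·(-2); 0·4 + 6·4 + 3·(-2); (-1)·4 + 3·4 + 8·(-2)) = (14, 18, -8)
w2 = Kw1 = (3·14 + 0·18 + (-1)·(-8); 0·14 + 6·18 + 3·(-8); (-1)·14 + 3·18 + 8·(-8)) = (50, 84, -24)
The requested component of w2 is -24.

-24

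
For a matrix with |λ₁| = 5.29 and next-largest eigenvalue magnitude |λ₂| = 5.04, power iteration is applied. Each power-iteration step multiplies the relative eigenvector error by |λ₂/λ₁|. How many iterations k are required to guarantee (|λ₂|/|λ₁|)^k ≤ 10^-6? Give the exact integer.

286

|λ₂/λ₁| = 5.04/5.29 = 0.95274
Need k ≥ ln(10^-6) / ln(0.95274) = -13.8155 / -0.0484 ≈ 285.373
Smallest integer k satisfying the bound: 286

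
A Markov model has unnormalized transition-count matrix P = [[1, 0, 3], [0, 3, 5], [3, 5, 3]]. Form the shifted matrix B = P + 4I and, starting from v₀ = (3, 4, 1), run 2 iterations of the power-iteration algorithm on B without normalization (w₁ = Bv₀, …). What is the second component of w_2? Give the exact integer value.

411

B = P + 4I has rows (5, 0, 3); (0, 7, 5); (3, 5, 7)
w1 = Bv₀ = (5·3 + 0·4 + 3·1; 0·3 + 7·4 + 5·1; 3·3 + 5·4 + 7·1) = (18, 33, 36)
w2 = Bw1 = (5·18 + 0·33 + 3·36; 0·18 + 7·33 + 5·36; 3·18 + 5·33 + 7·36) = (198, 411, 471)
Requested component of w2: 411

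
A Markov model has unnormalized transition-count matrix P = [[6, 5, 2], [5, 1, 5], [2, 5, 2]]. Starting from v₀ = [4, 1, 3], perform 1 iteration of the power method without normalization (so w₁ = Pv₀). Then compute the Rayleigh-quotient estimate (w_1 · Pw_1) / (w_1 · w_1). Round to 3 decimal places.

λ ≈ 10.919

w1 = Pv₀ = (6·4 + 5·1 + 2·3; 5·4 + 1·1 + 5·3; 2·4 + 5·1 + 2·3) = (35, 36, 19)
Pw1 = (428, 306, 288)
w1·Pw1 = 35·428 + 36·306 + 19·288 = 31468; w1·w1 = 35·35 + 36·36 + 19·19 = 2882
λ ≈ 31468/2882 = 10.919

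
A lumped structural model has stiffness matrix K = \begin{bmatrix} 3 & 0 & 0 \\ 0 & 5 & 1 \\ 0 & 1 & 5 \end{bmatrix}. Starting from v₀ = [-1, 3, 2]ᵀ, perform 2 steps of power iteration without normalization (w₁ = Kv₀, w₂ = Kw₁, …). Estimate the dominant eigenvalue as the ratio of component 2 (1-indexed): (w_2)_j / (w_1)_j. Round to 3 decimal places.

w1 = Kv₀ = (-3, 17, 13)
w2 = Kw1 = (-9, 98, 82)
Ratio at component: 98 / 17 = 5.765

λ ≈ 5.765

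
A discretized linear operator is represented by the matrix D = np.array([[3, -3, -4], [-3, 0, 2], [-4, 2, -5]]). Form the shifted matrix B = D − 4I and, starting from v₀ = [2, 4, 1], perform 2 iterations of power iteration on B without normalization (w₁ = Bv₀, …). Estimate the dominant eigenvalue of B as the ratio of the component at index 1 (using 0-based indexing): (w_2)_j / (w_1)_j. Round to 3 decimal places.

B = D − 4I has rows (-1, -3, -4); (-3, -4, 2); (-4, 2, -9)
w1 = Bv₀ = (-18, -20, -9)
w2 = Bw1 = (114, 116, 113)
Ratio: 116/-20 = -5.800

-5.800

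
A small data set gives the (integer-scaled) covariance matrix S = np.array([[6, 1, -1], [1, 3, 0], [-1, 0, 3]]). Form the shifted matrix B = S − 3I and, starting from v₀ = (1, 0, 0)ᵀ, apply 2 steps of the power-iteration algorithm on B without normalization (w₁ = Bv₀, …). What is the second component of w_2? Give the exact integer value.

3

B = S − 3I has rows (3, 1, -1); (1, 0, 0); (-1, 0, 0)
w1 = Bv₀ = (3, 1, -1)
w2 = Bw1 = (11, 3, -3)
Requested component of w2: 3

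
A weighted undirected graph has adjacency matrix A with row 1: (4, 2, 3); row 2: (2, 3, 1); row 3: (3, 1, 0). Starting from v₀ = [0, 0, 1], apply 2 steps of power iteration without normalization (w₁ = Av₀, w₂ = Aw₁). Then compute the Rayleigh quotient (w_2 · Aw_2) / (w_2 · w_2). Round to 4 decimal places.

w1 = Av₀ = (4·0 + 2·0 + 3·1; 2·0 + 3·0 + 1·1; 3·0 + 1·0 + 0·1) = (3, 1, 0)
w2 = Aw1 = (4·3 + 2·1 + 3·0; 2·3 + 3·1 + 1·0; 3·3 + 1·1 + 0·0) = (14, 9, 10)
Aw2 = (104, 65, 51)
w2·Aw2 = 14·104 + 9·65 + 10·51 = 2551; w2·w2 = 14·14 + 9·9 + 10·10 = 377
λ ≈ 2551/377 = 6.7666

6.7666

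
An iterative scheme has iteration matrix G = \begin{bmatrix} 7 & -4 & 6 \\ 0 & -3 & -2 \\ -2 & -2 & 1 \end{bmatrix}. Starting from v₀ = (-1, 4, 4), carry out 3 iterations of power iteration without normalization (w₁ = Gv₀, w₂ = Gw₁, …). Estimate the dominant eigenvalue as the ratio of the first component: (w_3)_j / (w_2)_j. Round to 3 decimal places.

λ ≈ 6.467

w1 = Gv₀ = (7·(-1) + (-4)·4 + 6·4; 0·(-1) + (-3)·4 + (-2)·4; (-2)·(-1) + (-2)·4 + 1·4) = (1, -20, -2)
w2 = Gw1 = (7·1 + (-4)·(-20) + 6·(-2); 0·1 + (-3)·(-20) + (-2)·(-2); (-2)·1 + (-2)·(-20) + 1·(-2)) = (75, 64, 36)
w3 = Gw2 = (485, -264, -242)
Ratio at component: 485 / 75 = 6.467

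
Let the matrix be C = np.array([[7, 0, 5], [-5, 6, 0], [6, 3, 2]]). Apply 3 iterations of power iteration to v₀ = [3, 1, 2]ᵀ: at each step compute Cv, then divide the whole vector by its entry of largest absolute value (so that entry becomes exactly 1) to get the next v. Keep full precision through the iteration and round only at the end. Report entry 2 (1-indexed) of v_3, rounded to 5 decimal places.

Cv0 = (31.000000, -9.000000, 25.000000); divide by 31.000000 → v1 = (1.000000, -0.290323, 0.806452)
Cv1 = (11.032258, -6.741935, 6.741935); divide by 11.032258 → v2 = (1.000000, -0.611111, 0.611111)
Cv2 = (10.055556, -8.666667, 5.388889); divide by 10.055556 → v3 = (1.000000, -0.861878, 0.535912)
Requested entry of v3: -2964/3439 = -0.86188

-0.86188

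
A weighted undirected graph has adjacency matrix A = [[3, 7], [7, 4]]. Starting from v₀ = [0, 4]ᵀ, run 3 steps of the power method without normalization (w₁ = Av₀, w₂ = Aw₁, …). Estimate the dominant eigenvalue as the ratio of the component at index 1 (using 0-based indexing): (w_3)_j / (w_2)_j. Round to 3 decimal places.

w1 = Av₀ = (3·0 + 7·4; 7·0 + 4·4) = (28, 16)
w2 = Aw1 = (3·28 + 7·16; 7·28 + 4·16) = (196, 260)
w3 = Aw2 = (2408, 2412)
Ratio at component: 2412 / 260 = 9.277

9.277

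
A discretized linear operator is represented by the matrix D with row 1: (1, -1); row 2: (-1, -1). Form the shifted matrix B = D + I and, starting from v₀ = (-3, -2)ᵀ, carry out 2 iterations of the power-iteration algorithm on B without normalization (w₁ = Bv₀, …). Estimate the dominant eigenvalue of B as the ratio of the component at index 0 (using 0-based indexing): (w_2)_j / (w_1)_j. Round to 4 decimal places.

μ ≈ 2.7500

B = D + I has rows (2, -1); (-1, 0)
w1 = Bv₀ = (2·(-3) + (-1)·(-2); (-1)·(-3) + 0·(-2)) = (-4, 3)
w2 = Bw1 = (2·(-4) + (-1)·3; (-1)·(-4) + 0·3) = (-11, 4)
Ratio: -11/-4 = 2.7500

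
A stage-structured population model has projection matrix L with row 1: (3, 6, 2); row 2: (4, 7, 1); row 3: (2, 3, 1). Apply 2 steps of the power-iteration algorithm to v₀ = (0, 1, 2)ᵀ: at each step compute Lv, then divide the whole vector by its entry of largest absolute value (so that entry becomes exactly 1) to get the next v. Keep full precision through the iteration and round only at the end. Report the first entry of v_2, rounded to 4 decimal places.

Lv0 = (10.00000, 9.00000, 5.00000); divide by 10.00000 → v1 = (1.00000, 0.90000, 0.50000)
Lv1 = (9.40000, 10.80000, 5.20000); divide by 10.80000 → v2 = (0.87037, 1.00000, 0.48148)
Requested entry of v2: 94/108 = 0.8704

0.8704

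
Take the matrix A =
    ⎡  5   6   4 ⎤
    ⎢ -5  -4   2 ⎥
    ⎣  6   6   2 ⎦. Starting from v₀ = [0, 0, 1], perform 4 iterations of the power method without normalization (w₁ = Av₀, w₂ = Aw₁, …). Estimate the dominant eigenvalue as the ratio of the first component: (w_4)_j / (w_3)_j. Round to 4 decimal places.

w1 = Av₀ = (5·0 + 6·0 + 4·1; (-5)·0 + (-4)·0 + 2·1; 6·0 + 6·0 + 2·1) = (4, 2, 2)
w2 = Aw1 = (5·4 + 6·2 + 4·2; (-5)·4 + (-4)·2 + 2·2; 6·4 + 6·2 + 2·2) = (40, -24, 40)
w3 = Aw2 = (216, -24, 176)
w4 = Aw3 = (1640, -632, 1504)
Ratio at component: 1640 / 216 = 7.5926

λ ≈ 7.5926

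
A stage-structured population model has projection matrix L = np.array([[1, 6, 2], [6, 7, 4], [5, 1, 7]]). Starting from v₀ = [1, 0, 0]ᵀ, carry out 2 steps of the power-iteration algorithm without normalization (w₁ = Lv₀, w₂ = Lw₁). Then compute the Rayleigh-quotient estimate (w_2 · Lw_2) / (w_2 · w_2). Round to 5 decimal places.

13.24338

w1 = Lv₀ = (1·1 + 6·0 + 2·0; 6·1 + 7·0 + 4·0; 5·1 + 1·0 + 7·0) = (1, 6, 5)
w2 = Lw1 = (1·1 + 6·6 + 2·5; 6·1 + 7·6 + 4·5; 5·1 + 1·6 + 7·5) = (47, 68, 46)
Lw2 = (547, 942, 625)
w2·Lw2 = 47·547 + 68·942 + 46·625 = 118515; w2·w2 = 47·47 + 68·68 + 46·46 = 8949
λ ≈ 118515/8949 = 13.24338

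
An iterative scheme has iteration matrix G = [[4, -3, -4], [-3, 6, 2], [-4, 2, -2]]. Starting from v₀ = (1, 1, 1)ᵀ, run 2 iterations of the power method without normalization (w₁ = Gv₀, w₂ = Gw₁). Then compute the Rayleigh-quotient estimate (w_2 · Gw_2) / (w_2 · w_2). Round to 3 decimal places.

6.486

w1 = Gv₀ = (4·1 + (-3)·1 + (-4)·1; (-3)·1 + 6·1 + 2·1; (-4)·1 + 2·1 + (-2)·1) = (-3, 5, -4)
w2 = Gw1 = (4·(-3) + (-3)·5 + (-4)·(-4); (-3)·(-3) + 6·5 + 2·(-4); (-4)·(-3) + 2·5 + (-2)·(-4)) = (-11, 31, 30)
Gw2 = (-257, 279, 46)
w2·Gw2 = (-11)·(-257) + 31·279 + 30·46 = 12856; w2·w2 = (-11)·(-11) + 31·31 + 30·30 = 1982
λ ≈ 12856/1982 = 6.486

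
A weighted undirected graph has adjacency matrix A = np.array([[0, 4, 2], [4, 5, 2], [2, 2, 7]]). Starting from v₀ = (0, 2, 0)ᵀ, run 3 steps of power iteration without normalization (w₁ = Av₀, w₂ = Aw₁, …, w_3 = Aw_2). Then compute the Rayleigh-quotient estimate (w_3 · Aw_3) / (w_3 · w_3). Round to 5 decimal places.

λ ≈ 9.80135

w1 = Av₀ = (8, 10, 4)
w2 = Aw1 = (48, 90, 64)
w3 = Aw2 = (488, 770, 724)
Aw3 = (4528, 7250, 7584)
w3·Aw3 = 488·4528 + 770·7250 + 724·7584 = 13282980; w3·w3 = 488·488 + 770·770 + 724·724 = 1355220
λ ≈ 13282980/1355220 = 9.80135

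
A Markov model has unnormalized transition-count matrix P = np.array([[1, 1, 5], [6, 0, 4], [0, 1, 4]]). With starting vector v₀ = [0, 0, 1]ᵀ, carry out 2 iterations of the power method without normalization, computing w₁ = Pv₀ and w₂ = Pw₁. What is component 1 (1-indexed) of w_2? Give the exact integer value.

29

w1 = Pv₀ = (5, 4, 4)
w2 = Pw1 = (29, 46, 20)
The requested component of w2 is 29.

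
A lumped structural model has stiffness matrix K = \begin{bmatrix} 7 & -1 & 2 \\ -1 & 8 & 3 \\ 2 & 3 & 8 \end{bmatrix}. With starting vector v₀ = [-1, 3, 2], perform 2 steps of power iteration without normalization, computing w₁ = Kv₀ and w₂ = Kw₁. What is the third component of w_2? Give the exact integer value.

265

w1 = Kv₀ = (7·(-1) + (-1)·3 + 2·2; (-1)·(-1) + 8·3 + 3·2; 2·(-1) + 3·3 + 8·2) = (-6, 31, 23)
w2 = Kw1 = (7·(-6) + (-1)·31 + 2·23; (-1)·(-6) + 8·31 + 3·23; 2·(-6) + 3·31 + 8·23) = (-27, 323, 265)
The requested component of w2 is 265.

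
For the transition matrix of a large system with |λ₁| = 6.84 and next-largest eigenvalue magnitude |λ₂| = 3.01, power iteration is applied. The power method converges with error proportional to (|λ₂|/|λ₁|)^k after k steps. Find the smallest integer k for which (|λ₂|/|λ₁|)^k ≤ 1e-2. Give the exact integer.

|λ₂/λ₁| = 3.01/6.84 = 0.44006
Need k ≥ ln(1e-2) / ln(0.44006) = -4.6052 / -0.8208 ≈ 5.610
Smallest integer k satisfying the bound: 6

6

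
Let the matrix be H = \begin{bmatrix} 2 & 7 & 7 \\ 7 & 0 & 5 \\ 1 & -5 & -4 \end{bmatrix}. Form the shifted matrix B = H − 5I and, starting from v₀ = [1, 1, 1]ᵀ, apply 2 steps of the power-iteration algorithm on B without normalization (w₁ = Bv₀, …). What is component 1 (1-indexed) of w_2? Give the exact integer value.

-75

B = H − 5I has rows (-3, 7, 7); (7, -5, 5); (1, -5, -9)
w1 = Bv₀ = (11, 7, -13)
w2 = Bw1 = (-75, -23, 93)
Requested component of w2: -75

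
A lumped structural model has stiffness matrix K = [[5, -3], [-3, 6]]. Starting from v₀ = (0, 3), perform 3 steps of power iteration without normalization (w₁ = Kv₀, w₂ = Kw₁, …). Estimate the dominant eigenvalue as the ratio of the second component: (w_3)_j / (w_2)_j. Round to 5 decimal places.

λ ≈ 8.20000

w1 = Kv₀ = (-9, 18)
w2 = Kw1 = (-99, 135)
w3 = Kw2 = (-900, 1107)
Ratio at component: 1107 / 135 = 8.20000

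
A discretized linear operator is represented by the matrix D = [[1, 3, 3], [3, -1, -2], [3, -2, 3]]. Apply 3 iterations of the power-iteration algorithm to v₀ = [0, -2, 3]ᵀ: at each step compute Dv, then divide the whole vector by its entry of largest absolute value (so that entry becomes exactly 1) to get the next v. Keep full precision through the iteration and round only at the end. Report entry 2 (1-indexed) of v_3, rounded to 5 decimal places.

Dv0 = (3.000000, -4.000000, 13.000000); divide by 13.000000 → v1 = (0.230769, -0.307692, 1.000000)
Dv1 = (2.307692, -1.000000, 4.307692); divide by 4.307692 → v2 = (0.535714, -0.232143, 1.000000)
Dv2 = (2.839286, -0.160714, 5.071429); divide by 5.071429 → v3 = (0.559859, -0.031690, 1.000000)
Requested entry of v3: -9/284 = -0.03169

-0.03169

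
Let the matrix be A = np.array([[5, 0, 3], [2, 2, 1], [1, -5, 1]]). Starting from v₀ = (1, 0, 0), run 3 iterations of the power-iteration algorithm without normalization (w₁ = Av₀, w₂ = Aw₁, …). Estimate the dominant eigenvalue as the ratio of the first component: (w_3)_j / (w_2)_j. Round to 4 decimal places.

w1 = Av₀ = (5, 2, 1)
w2 = Aw1 = (28, 15, -4)
w3 = Aw2 = (128, 82, -51)
Ratio at component: 128 / 28 = 4.5714

4.5714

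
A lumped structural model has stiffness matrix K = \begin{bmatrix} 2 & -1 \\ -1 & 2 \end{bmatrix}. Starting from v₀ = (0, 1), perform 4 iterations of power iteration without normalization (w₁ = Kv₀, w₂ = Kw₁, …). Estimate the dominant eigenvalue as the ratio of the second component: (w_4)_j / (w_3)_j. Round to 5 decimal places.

2.92857

w1 = Kv₀ = (2·0 + (-1)·1; (-1)·0 + 2·1) = (-1, 2)
w2 = Kw1 = (2·(-1) + (-1)·2; (-1)·(-1) + 2·2) = (-4, 5)
w3 = Kw2 = (-13, 14)
w4 = Kw3 = (-40, 41)
Ratio at component: 41 / 14 = 2.92857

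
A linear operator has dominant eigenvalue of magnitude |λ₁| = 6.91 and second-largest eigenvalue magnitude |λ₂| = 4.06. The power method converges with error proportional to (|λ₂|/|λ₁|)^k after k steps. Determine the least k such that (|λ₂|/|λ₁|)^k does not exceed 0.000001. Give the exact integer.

26

|λ₂/λ₁| = 4.06/6.91 = 0.58755
Need k ≥ ln(0.000001) / ln(0.58755) = -13.8155 / -0.5318 ≈ 25.979
Smallest integer k satisfying the bound: 26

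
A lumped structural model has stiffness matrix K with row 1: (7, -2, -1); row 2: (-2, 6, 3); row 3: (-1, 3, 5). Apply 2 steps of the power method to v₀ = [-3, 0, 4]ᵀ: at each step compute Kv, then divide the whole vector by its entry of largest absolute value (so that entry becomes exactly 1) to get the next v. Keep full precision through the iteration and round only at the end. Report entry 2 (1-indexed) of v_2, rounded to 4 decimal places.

Kv0 = (-25.00000, 18.00000, 23.00000); divide by -25.00000 → v1 = (1.00000, -0.72000, -0.92000)
Kv1 = (9.36000, -9.08000, -7.76000); divide by 9.36000 → v2 = (1.00000, -0.97009, -0.82906)
Requested entry of v2: 227/-234 = -0.9701

-0.9701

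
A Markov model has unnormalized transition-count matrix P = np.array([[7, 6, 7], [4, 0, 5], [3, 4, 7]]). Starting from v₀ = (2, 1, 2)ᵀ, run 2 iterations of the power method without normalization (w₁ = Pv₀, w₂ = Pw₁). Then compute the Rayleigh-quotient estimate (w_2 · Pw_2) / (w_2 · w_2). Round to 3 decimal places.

14.618

w1 = Pv₀ = (34, 18, 24)
w2 = Pw1 = (514, 256, 342)
Pw2 = (7528, 3766, 4960)
w2·Pw2 = 514·7528 + 256·3766 + 342·4960 = 6529808; w2·w2 = 514·514 + 256·256 + 342·342 = 446696
λ ≈ 6529808/446696 = 14.618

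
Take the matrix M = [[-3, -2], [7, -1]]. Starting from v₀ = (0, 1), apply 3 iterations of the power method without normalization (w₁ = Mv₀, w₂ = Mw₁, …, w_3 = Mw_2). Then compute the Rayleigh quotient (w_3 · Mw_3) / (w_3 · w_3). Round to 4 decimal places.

w1 = Mv₀ = (-2, -1)
w2 = Mw1 = (8, -13)
w3 = Mw2 = (2, 69)
Mw3 = (-144, -55)
w3·Mw3 = 2·(-144) + 69·(-55) = -4083; w3·w3 = 2·2 + 69·69 = 4765
λ ≈ -4083/4765 = -0.8569

-0.8569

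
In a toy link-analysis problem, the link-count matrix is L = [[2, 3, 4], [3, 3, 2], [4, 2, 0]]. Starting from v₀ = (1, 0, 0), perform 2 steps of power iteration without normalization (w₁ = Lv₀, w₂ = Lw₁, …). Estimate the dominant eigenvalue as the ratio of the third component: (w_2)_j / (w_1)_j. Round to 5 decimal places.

w1 = Lv₀ = (2, 3, 4)
w2 = Lw1 = (29, 23, 14)
Ratio at component: 14 / 4 = 3.50000

3.50000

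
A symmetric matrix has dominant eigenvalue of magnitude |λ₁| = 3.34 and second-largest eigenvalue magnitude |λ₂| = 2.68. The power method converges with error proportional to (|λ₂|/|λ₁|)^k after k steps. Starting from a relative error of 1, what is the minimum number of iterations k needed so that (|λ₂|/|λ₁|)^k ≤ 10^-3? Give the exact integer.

32

|λ₂/λ₁| = 2.68/3.34 = 0.80240
Need k ≥ ln(10^-3) / ln(0.80240) = -6.9078 / -0.2202 ≈ 31.377
Smallest integer k satisfying the bound: 32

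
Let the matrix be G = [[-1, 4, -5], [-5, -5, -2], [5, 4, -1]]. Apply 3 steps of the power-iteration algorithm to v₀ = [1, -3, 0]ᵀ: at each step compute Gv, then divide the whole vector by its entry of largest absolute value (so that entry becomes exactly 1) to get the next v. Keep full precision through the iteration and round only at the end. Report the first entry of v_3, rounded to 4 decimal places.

0.2056

Gv0 = (-13.00000, 10.00000, -7.00000); divide by -13.00000 → v1 = (1.00000, -0.76923, 0.53846)
Gv1 = (-6.76923, -2.23077, 1.38462); divide by -6.76923 → v2 = (1.00000, 0.32955, -0.20455)
Gv2 = (1.34091, -6.23864, 6.52273); divide by 6.52273 → v3 = (0.20557, -0.95645, 1.00000)
Requested entry of v3: 118/574 = 0.2056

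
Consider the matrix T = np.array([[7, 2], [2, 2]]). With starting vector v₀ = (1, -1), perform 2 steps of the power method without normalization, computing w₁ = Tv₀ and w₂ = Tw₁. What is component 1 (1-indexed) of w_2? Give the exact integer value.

w1 = Tv₀ = (7·1 + 2·(-1); 2·1 + 2·(-1)) = (5, 0)
w2 = Tw1 = (7·5 + 2·0; 2·5 + 2·0) = (35, 10)
The requested component of w2 is 35.

35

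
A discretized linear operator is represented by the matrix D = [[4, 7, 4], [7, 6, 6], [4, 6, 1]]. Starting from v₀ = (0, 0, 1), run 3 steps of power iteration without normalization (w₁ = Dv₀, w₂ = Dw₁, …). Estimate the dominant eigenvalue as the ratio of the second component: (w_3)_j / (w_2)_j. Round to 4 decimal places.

16.7429

w1 = Dv₀ = (4·0 + 7·0 + 4·1; 7·0 + 6·0 + 6·1; 4·0 + 6·0 + 1·1) = (4, 6, 1)
w2 = Dw1 = (4·4 + 7·6 + 4·1; 7·4 + 6·6 + 6·1; 4·4 + 6·6 + 1·1) = (62, 70, 53)
w3 = Dw2 = (950, 1172, 721)
Ratio at component: 1172 / 70 = 16.7429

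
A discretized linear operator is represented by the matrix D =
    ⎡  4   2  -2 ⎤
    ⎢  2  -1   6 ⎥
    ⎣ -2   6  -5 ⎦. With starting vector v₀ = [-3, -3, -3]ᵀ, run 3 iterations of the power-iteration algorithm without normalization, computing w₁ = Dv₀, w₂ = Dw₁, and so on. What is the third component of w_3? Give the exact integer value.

w1 = Dv₀ = (-12, -21, 3)
w2 = Dw1 = (-96, 15, -117)
w3 = Dw2 = (-120, -909, 867)
The requested component of w3 is 867.

867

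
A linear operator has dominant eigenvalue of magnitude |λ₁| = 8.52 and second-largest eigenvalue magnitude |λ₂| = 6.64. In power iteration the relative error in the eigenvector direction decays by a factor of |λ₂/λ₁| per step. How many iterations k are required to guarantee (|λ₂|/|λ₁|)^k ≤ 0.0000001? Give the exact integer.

|λ₂/λ₁| = 6.64/8.52 = 0.77934
Need k ≥ ln(0.0000001) / ln(0.77934) = -16.1181 / -0.2493 ≈ 64.652
Smallest integer k satisfying the bound: 65

65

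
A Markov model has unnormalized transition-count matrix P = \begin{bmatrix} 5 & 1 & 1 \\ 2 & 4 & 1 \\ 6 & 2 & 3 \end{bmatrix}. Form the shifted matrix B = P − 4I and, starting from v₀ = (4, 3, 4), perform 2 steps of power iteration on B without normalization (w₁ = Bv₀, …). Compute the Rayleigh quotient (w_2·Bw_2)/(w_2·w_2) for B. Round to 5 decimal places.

4.15055

B = P − 4I has rows (1, 1, 1); (2, 0, 1); (6, 2, -1)
w1 = Bv₀ = (1·4 + 1·3 + 1·4; 2·4 + 0·3 + 1·4; 6·4 + 2·3 + (-1)·4) = (11, 12, 26)
w2 = Bw1 = (1·11 + 1·12 + 1·26; 2·11 + 0·12 + 1·26; 6·11 + 2·12 + (-1)·26) = (49, 48, 64)
Bw2 = (161, 162, 326)
w2·Bw2 = 36529; w2·w2 = 8801; μ ≈ 36529/8801 = 4.15055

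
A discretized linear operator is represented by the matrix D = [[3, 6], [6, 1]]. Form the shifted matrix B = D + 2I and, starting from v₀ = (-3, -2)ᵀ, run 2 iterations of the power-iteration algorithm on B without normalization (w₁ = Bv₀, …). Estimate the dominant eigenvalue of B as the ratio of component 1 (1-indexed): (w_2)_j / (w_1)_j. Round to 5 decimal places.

B = D + 2I has rows (5, 6); (6, 3)
w1 = Bv₀ = (5·(-3) + 6·(-2); 6·(-3) + 3·(-2)) = (-27, -24)
w2 = Bw1 = (5·(-27) + 6·(-24); 6·(-27) + 3·(-24)) = (-279, -234)
Ratio: -279/-27 = 10.33333

μ ≈ 10.33333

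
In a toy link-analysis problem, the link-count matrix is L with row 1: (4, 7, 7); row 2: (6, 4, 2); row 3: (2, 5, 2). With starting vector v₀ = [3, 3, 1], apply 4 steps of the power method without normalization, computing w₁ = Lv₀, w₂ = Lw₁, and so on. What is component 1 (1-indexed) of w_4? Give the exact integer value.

92930

w1 = Lv₀ = (4·3 + 7·3 + 7·1; 6·3 + 4·3 + 2·1; 2·3 + 5·3 + 2·1) = (40, 32, 23)
w2 = Lw1 = (4·40 + 7·32 + 7·23; 6·40 + 4·32 + 2·23; 2·40 + 5·32 + 2·23) = (545, 414, 286)
w3 = Lw2 = (7080, 5498, 3732)
w4 = Lw3 = (92930, 71936, 49114)
The requested component of w4 is 92930.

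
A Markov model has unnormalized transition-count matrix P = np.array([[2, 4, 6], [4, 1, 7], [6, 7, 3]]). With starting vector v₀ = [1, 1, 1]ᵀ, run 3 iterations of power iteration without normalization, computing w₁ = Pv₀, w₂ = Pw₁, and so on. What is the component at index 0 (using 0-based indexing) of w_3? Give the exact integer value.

w1 = Pv₀ = (12, 12, 16)
w2 = Pw1 = (168, 172, 204)
w3 = Pw2 = (2248, 2272, 2824)
The requested component of w3 is 2248.

2248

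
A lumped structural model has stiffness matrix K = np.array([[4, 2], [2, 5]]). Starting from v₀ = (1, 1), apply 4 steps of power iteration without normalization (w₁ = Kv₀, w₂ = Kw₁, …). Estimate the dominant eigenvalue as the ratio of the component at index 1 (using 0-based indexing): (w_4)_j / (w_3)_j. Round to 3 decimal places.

λ ≈ 6.582

w1 = Kv₀ = (4·1 + 2·1; 2·1 + 5·1) = (6, 7)
w2 = Kw1 = (4·6 + 2·7; 2·6 + 5·7) = (38, 47)
w3 = Kw2 = (246, 311)
w4 = Kw3 = (1606, 2047)
Ratio at component: 2047 / 311 = 6.582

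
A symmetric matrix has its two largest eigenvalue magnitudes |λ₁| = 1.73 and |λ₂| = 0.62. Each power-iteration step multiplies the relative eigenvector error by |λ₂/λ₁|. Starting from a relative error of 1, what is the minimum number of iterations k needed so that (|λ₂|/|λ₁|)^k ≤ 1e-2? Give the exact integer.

|λ₂/λ₁| = 0.62/1.73 = 0.35838
Need k ≥ ln(1e-2) / ln(0.35838) = -4.6052 / -1.0262 ≈ 4.488
Smallest integer k satisfying the bound: 5

5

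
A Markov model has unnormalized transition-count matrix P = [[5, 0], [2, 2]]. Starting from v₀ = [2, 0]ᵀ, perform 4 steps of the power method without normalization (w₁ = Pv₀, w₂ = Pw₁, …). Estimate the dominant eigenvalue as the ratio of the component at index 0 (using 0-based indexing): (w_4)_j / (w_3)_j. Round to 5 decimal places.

w1 = Pv₀ = (5·2 + 0·0; 2·2 + 2·0) = (10, 4)
w2 = Pw1 = (5·10 + 0·4; 2·10 + 2·4) = (50, 28)
w3 = Pw2 = (250, 156)
w4 = Pw3 = (1250, 812)
Ratio at component: 1250 / 250 = 5.00000

5.00000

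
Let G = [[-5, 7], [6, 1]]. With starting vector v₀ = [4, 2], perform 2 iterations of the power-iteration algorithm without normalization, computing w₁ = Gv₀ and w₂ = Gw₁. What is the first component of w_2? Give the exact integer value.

w1 = Gv₀ = ((-5)·4 + 7·2; 6·4 + 1·2) = (-6, 26)
w2 = Gw1 = ((-5)·(-6) + 7·26; 6·(-6) + 1·26) = (212, -10)
The requested component of w2 is 212.

212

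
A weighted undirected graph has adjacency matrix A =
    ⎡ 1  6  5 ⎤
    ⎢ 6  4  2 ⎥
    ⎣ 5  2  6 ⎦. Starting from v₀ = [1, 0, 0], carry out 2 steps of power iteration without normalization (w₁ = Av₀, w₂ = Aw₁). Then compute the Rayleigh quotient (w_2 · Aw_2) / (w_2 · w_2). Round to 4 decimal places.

11.7494

w1 = Av₀ = (1, 6, 5)
w2 = Aw1 = (62, 40, 47)
Aw2 = (537, 626, 672)
w2·Aw2 = 62·537 + 40·626 + 47·672 = 89918; w2·w2 = 62·62 + 40·40 + 47·47 = 7653
λ ≈ 89918/7653 = 11.7494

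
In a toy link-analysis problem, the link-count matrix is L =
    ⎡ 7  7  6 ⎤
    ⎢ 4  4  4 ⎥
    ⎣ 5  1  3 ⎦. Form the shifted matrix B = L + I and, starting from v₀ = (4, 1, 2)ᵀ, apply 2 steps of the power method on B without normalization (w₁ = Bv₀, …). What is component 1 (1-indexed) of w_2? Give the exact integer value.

785

B = L + I has rows (8, 7, 6); (4, 5, 4); (5, 1, 4)
w1 = Bv₀ = (8·4 + 7·1 + 6·2; 4·4 + 5·1 + 4·2; 5·4 + 1·1 + 4·2) = (51, 29, 29)
w2 = Bw1 = (8·51 + 7·29 + 6·29; 4·51 + 5·29 + 4·29; 5·51 + 1·29 + 4·29) = (785, 465, 400)
Requested component of w2: 785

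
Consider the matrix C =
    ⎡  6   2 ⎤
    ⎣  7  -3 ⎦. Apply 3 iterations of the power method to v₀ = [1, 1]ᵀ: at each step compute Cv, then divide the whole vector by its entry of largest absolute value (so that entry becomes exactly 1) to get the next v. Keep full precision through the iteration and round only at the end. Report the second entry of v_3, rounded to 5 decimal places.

Cv0 = (8.000000, 4.000000); divide by 8.000000 → v1 = (1.000000, 0.500000)
Cv1 = (7.000000, 5.500000); divide by 7.000000 → v2 = (1.000000, 0.785714)
Cv2 = (7.571429, 4.642857); divide by 7.571429 → v3 = (1.000000, 0.613208)
Requested entry of v3: 260/424 = 0.61321

0.61321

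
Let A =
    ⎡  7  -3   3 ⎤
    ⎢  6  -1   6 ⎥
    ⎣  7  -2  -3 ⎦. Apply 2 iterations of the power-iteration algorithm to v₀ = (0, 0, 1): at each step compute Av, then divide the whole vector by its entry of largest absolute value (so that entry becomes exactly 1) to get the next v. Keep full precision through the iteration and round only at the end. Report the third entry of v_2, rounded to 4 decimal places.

Av0 = (3.00000, 6.00000, -3.00000); divide by 6.00000 → v1 = (0.50000, 1.00000, -0.50000)
Av1 = (-1.00000, -1.00000, 3.00000); divide by 3.00000 → v2 = (-0.33333, -0.33333, 1.00000)
Requested entry of v2: 18/18 = 1.0000

1.0000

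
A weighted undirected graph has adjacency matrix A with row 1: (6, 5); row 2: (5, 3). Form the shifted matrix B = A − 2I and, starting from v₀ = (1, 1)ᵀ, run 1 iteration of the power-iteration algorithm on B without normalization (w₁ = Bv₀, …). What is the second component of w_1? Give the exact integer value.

B = A − 2I has rows (4, 5); (5, 1)
w1 = Bv₀ = (4·1 + 5·1; 5·1 + 1·1) = (9, 6)
Requested component of w1: 6

6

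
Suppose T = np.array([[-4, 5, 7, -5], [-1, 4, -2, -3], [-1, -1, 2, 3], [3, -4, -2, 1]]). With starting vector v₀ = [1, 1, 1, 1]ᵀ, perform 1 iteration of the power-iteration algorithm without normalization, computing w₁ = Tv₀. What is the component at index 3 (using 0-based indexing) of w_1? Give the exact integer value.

w1 = Tv₀ = (3, -2, 3, -2)
The requested component of w1 is -2.

-2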